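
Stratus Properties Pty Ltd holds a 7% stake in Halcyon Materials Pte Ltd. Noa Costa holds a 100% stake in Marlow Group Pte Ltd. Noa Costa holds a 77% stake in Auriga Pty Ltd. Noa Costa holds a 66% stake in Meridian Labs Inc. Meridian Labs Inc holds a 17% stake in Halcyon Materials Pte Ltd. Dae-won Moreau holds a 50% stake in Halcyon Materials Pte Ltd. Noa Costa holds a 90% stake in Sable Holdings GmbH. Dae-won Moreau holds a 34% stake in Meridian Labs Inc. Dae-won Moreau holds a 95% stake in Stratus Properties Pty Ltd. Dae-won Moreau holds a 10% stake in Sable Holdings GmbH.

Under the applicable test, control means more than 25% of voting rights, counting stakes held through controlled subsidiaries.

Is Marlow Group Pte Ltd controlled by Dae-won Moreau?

Dae-won holds 34% of Meridian, so Dae-won controls Meridian.
Dae-won holds 95% of Stratus, so Dae-won controls Stratus.
Stratus and Meridian and Dae-won together hold 7% + 17% + 50% = 74% of Halcyon, so Dae-won controls Halcyon.
Neither Dae-won nor any entity Dae-won controls holds any voting interest in Marlow.
So Dae-won does not control Marlow.

No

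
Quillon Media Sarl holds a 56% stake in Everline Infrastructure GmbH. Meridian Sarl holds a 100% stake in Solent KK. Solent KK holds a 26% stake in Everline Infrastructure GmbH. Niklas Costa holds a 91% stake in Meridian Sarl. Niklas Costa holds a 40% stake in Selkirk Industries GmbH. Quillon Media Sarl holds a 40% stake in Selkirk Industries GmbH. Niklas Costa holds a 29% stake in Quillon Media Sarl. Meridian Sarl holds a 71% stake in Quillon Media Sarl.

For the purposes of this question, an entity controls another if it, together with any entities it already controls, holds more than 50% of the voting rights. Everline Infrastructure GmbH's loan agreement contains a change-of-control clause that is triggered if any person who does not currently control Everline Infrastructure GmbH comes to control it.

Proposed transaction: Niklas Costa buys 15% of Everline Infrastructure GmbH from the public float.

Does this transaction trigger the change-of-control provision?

The purchase changes only Niklas's holdings, so Niklas is the only person who could newly come to control Everline.
Niklas holds 91% of Meridian, so Niklas controls Meridian.
Meridian holds 100% of Solent, so Niklas controls Solent.
Meridian and Niklas together hold 71% + 29% = 100% of Quillon, so Niklas controls Quillon.
Quillon and Solent together hold 56% + 26% = 82% of Everline, so Niklas controls Everline.
So Niklas already controls Everline before the transaction.
After the purchase, Niklas holds 15% of Everline directly.
Niklas controlled Everline already, so this is not a new person acquiring control; every other person's position is unchanged or reduced.
No new person acquires control, so the clause is not triggered.

No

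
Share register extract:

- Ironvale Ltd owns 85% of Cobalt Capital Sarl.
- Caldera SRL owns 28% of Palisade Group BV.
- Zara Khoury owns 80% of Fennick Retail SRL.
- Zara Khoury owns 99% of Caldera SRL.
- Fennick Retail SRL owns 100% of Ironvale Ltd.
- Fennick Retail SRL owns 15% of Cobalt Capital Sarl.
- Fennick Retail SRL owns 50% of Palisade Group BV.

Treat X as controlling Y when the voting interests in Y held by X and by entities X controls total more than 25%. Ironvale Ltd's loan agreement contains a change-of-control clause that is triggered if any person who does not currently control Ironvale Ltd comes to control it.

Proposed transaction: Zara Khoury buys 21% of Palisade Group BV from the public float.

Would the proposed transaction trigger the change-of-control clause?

No

The purchase changes only Zara's holdings, so Zara is the only person who could newly come to control Ironvale.
Zara holds 80% of Fennick, so Zara controls Fennick.
Fennick holds 100% of Ironvale, so Zara controls Ironvale.
So Zara already controls Ironvale before the transaction.
After the purchase, Zara holds 21% of Palisade directly.
Zara controlled Ironvale already, so this is not a new person acquiring control; every other person's position is unchanged or reduced.
No new person acquires control, so the clause is not triggered.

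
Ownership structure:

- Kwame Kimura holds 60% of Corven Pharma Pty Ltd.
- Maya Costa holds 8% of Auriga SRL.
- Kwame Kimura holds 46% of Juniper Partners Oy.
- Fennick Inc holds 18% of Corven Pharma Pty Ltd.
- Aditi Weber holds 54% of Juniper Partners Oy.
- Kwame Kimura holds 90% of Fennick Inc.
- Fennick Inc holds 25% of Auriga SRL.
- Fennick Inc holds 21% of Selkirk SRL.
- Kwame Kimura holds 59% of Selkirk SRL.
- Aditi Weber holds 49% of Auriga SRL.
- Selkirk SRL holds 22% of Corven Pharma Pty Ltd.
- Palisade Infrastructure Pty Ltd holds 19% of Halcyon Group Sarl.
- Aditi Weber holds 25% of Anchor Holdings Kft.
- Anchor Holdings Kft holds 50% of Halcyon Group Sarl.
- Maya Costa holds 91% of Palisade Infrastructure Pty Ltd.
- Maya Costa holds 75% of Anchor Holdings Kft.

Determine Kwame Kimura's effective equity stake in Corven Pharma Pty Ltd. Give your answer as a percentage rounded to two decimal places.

Kwame reaches Corven along 4 paths.
Direct stake: 60% = 60%.
Via Selkirk: 59% × 22% = 12.98%.
Via Fennick → Selkirk: 90% × 21% × 22% = 4.158%.
Via Fennick: 90% × 18% = 16.2%.
Total: 60% + 12.98% + 4.158% + 16.2% = 93.338%.
Rounded: 93.34%.

93.34%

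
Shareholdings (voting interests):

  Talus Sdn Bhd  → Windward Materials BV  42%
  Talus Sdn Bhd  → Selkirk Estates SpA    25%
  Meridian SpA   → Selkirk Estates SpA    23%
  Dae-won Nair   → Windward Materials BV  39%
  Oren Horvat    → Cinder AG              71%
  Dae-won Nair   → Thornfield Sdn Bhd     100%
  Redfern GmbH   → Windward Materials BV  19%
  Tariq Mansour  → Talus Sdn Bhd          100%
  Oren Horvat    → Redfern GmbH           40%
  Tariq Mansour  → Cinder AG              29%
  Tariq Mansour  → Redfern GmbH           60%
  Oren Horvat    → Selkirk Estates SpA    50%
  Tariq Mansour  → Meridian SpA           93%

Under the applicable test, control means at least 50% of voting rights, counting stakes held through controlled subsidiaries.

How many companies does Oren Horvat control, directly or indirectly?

2

Oren holds 71% of Cinder, so Oren controls Cinder.
Oren holds 50% of Selkirk, so Oren controls Selkirk.
No other company's threshold is met.
Oren controls 2 companies.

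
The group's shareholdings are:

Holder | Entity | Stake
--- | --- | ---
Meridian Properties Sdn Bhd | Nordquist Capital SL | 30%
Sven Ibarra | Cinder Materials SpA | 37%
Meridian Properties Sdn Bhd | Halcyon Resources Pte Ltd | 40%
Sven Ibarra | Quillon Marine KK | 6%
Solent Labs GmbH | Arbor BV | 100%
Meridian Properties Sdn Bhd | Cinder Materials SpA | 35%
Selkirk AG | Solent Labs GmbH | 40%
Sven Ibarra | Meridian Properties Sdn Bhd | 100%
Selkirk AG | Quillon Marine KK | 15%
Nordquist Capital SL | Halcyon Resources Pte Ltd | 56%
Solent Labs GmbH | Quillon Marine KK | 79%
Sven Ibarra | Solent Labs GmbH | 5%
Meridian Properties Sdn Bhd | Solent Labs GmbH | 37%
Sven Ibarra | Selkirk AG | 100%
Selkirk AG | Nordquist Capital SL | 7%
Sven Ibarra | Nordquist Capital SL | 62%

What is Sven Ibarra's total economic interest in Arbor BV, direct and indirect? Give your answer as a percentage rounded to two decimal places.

Sven reaches Arbor along 3 paths.
Via Meridian → Solent: 100% × 37% × 100% = 37%.
Via Solent: 5% × 100% = 5%.
Via Selkirk → Solent: 100% × 40% × 100% = 40%.
Total: 37% + 5% + 40% = 82%.
Rounded: 82.00%.

82.00%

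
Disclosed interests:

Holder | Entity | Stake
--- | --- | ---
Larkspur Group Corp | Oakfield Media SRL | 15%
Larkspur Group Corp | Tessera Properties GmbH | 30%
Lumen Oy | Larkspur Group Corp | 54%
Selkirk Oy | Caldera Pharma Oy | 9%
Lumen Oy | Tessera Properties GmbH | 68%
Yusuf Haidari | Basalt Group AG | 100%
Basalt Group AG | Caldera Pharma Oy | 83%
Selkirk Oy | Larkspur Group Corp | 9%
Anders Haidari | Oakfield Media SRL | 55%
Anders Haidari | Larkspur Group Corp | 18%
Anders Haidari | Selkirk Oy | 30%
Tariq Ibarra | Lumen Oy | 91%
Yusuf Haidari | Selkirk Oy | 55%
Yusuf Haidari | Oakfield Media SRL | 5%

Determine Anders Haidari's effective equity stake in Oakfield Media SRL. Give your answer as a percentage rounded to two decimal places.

Anders reaches Oakfield along 3 paths.
Direct stake: 55% = 55%.
Via Larkspur: 18% × 15% = 2.7%.
Via Selkirk → Larkspur: 30% × 9% × 15% = 0.405%.
Total: 55% + 2.7% + 0.405% = 58.105%.
Rounded: 58.11%.

58.11%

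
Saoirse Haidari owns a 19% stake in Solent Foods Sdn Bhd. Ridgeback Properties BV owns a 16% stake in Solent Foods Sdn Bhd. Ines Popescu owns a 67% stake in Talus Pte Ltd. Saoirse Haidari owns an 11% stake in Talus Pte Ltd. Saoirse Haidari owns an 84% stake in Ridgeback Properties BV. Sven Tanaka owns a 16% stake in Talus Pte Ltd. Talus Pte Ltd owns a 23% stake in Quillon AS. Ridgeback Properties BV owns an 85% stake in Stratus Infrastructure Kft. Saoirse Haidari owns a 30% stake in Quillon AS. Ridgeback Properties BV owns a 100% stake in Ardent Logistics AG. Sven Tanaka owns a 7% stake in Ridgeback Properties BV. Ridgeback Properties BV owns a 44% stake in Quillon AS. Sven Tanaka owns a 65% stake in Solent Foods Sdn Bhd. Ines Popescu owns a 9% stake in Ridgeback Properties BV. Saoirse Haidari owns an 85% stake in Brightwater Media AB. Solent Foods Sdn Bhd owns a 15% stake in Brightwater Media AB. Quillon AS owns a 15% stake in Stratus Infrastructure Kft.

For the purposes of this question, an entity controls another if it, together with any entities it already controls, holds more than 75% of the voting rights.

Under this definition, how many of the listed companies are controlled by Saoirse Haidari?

4

Saoirse holds 84% of Ridgeback, so Saoirse controls Ridgeback.
Ridgeback holds 100% of Ardent, so Saoirse controls Ardent.
Ridgeback holds 85% of Stratus, so Saoirse controls Stratus.
Saoirse holds 85% of Brightwater, so Saoirse controls Brightwater.
No other company's threshold is met.
Saoirse controls 4 companies.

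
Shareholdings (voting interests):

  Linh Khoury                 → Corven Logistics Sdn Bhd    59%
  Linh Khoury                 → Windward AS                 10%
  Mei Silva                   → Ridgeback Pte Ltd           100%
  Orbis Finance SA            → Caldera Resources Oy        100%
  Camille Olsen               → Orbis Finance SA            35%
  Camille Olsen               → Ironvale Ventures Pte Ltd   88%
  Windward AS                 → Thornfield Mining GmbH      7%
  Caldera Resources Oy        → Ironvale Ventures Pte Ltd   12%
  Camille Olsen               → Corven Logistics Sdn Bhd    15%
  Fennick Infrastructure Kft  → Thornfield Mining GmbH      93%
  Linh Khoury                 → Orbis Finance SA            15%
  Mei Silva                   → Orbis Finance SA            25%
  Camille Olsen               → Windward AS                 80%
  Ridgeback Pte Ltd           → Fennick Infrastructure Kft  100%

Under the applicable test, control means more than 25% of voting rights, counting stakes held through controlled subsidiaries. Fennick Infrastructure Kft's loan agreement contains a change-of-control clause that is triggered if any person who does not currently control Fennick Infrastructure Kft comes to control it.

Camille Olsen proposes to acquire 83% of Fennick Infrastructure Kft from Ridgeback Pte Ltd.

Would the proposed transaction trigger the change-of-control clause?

The purchase adds only to Camille's holdings (Ridgeback's stake shrinks), so Camille is the only person who could newly come to control Fennick.
Camille holds 35% of Orbis, so Camille controls Orbis.
Camille holds 80% of Windward, so Camille controls Windward.
Orbis holds 100% of Caldera, so Camille controls Caldera.
Caldera and Camille together hold 12% + 88% = 100% of Ironvale, so Camille controls Ironvale.
Neither Camille nor any entity Camille controls holds any voting interest in Fennick.
So before the transaction, Camille does not control Fennick.
After the purchase, Camille holds 83% of Fennick directly, and Ridgeback's stake falls to 17%.
Camille holds 83% of Fennick, so Camille controls Fennick.
Camille did not control Fennick before and does after, so the clause is triggered.

Yes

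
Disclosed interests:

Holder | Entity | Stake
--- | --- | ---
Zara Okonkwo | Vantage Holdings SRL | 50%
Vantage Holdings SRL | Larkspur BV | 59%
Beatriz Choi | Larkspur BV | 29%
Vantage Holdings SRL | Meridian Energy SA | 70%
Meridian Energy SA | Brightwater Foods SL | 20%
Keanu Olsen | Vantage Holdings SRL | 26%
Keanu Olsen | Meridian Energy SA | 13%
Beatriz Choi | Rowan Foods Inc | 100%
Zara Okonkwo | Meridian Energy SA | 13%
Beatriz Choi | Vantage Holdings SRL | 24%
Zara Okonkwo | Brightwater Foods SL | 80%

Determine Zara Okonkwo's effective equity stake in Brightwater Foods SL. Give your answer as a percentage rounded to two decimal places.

89.60%

Zara reaches Brightwater along 3 paths.
Direct stake: 80% = 80%.
Via Meridian: 13% × 20% = 2.6%.
Via Vantage → Meridian: 50% × 70% × 20% = 7%.
Total: 80% + 2.6% + 7% = 89.6%.
Rounded: 89.60%.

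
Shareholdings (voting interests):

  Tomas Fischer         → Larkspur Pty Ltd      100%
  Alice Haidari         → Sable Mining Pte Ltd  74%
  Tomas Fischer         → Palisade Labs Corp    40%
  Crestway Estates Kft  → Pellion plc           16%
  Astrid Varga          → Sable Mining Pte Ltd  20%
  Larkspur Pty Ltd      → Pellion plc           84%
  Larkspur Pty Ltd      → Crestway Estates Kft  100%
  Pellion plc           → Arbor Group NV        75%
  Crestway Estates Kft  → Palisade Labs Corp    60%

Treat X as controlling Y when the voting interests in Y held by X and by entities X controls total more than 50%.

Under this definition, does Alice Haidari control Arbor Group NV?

No

Alice holds 74% of Sable, so Alice controls Sable.
Neither Alice nor any entity Alice controls holds any voting interest in Arbor.
So Alice does not control Arbor.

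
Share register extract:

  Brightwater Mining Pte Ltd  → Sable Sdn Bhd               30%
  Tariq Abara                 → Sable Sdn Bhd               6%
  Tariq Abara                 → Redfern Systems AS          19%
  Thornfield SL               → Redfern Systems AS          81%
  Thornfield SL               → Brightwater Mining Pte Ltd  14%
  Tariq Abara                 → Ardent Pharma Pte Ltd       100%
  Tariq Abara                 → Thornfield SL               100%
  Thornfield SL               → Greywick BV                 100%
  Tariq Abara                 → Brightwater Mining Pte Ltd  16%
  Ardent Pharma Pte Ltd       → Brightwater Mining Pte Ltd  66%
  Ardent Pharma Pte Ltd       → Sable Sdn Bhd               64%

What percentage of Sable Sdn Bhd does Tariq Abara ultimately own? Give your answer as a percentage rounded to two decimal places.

Tariq reaches Sable along 5 paths.
Via Ardent: 100% × 64% = 64%.
Direct stake: 6% = 6%.
Via Ardent → Brightwater: 100% × 66% × 30% = 19.8%.
Via Brightwater: 16% × 30% = 4.8%.
Via Thornfield → Brightwater: 100% × 14% × 30% = 4.2%.
Total: 64% + 6% + 19.8% + 4.8% + 4.2% = 98.8%.
Rounded: 98.80%.

98.80%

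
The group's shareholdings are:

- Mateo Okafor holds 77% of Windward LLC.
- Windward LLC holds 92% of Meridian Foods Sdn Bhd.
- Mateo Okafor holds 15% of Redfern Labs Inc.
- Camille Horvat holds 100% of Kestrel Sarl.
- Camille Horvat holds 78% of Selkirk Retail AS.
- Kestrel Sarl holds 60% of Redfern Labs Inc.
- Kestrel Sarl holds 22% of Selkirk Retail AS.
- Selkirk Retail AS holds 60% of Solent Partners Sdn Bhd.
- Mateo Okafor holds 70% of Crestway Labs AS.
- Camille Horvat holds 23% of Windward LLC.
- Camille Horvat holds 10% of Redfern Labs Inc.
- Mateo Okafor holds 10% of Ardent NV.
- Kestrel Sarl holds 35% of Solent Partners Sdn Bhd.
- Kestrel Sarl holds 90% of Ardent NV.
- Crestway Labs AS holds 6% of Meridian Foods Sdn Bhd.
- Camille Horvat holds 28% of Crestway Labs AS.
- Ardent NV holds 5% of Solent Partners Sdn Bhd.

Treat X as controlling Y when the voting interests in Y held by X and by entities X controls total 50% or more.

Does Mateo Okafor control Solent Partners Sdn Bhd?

No

Mateo holds 70% of Crestway, so Mateo controls Crestway.
Mateo holds 77% of Windward, so Mateo controls Windward.
Windward and Crestway together hold 92% + 6% = 98% of Meridian, so Mateo controls Meridian.
Neither Mateo nor any entity Mateo controls holds any voting interest in Solent.
So Mateo does not control Solent.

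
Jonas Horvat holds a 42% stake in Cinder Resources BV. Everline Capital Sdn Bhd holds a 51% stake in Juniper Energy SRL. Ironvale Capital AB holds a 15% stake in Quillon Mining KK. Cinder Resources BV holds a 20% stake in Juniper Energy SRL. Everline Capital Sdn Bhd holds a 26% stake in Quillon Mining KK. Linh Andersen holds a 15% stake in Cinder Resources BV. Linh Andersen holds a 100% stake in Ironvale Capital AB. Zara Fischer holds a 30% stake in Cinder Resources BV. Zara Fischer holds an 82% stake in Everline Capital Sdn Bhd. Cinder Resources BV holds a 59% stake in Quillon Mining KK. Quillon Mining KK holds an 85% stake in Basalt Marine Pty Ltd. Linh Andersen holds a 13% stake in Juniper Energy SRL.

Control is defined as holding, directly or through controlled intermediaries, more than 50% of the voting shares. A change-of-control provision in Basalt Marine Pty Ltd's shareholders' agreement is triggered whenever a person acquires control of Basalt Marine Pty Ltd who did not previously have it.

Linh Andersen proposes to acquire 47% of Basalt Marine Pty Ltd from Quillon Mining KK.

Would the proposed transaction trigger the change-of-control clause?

No

The purchase adds only to Linh's holdings (Quillon's stake shrinks), so Linh is the only person who could newly come to control Basalt.
Linh holds 100% of Ironvale, so Linh controls Ironvale.
Neither Linh nor any entity Linh controls holds any voting interest in Basalt.
So before the transaction, Linh does not control Basalt.
After the purchase, Linh holds 47% of Basalt directly, and Quillon's stake falls to 38%.
After the transaction, Linh's side holds 47% of Basalt, not > 50%, so Linh still does not control Basalt.
No new person acquires control, so the clause is not triggered.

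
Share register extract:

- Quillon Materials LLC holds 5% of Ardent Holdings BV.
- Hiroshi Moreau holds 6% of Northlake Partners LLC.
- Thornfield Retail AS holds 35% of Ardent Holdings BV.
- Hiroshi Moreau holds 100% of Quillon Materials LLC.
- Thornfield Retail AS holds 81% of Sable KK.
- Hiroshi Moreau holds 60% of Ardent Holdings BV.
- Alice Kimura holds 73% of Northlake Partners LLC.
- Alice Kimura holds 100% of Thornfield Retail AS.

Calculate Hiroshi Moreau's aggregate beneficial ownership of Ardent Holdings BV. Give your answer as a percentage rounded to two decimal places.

Hiroshi reaches Ardent along 2 paths.
Direct stake: 60% = 60%.
Via Quillon: 100% × 5% = 5%.
Total: 60% + 5% = 65%.
Rounded: 65.00%.

65.00%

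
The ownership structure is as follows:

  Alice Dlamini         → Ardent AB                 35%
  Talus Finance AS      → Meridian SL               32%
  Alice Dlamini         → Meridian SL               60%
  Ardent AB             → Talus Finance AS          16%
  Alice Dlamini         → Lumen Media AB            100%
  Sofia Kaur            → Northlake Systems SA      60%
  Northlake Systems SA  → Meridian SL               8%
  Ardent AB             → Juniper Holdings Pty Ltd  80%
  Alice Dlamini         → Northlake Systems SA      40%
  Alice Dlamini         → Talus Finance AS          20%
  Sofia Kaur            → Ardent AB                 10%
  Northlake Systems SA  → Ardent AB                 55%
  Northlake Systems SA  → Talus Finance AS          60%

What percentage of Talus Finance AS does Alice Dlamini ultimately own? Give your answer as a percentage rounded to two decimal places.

Alice reaches Talus along 4 paths.
Direct stake: 20% = 20%.
Via Northlake → Ardent: 40% × 55% × 16% = 3.52%.
Via Ardent: 35% × 16% = 5.6%.
Via Northlake: 40% × 60% = 24%.
Total: 20% + 3.52% + 5.6% + 24% = 53.12%.

53.12%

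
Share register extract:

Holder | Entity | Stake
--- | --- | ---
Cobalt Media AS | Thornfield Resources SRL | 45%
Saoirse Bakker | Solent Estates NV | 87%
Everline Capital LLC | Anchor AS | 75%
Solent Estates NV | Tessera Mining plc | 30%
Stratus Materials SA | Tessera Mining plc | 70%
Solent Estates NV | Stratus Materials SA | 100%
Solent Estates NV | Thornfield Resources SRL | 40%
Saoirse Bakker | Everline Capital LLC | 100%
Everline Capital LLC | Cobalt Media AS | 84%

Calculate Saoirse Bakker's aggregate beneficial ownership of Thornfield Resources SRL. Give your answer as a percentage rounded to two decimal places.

72.60%

Saoirse reaches Thornfield along 2 paths.
Via Everline → Cobalt: 100% × 84% × 45% = 37.8%.
Via Solent: 87% × 40% = 34.8%.
Total: 37.8% + 34.8% = 72.6%.
Rounded: 72.60%.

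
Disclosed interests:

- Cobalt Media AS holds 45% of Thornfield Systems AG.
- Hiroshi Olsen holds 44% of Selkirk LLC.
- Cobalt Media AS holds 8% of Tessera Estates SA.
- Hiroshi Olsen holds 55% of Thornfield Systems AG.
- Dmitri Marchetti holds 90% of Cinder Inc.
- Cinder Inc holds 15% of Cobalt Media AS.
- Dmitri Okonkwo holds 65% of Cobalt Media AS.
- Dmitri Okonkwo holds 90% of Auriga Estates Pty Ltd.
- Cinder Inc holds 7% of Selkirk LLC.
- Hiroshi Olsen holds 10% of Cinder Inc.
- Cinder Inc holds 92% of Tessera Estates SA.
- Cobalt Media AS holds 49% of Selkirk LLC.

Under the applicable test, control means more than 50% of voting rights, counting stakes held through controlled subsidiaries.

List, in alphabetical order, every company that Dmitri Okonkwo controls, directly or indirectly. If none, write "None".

Auriga Estates Pty Ltd, Cobalt Media AS

Dmitri Okonkwo holds 90% of Auriga, so Dmitri Okonkwo controls Auriga.
Dmitri Okonkwo holds 65% of Cobalt, so Dmitri Okonkwo controls Cobalt.
No other company's threshold is met.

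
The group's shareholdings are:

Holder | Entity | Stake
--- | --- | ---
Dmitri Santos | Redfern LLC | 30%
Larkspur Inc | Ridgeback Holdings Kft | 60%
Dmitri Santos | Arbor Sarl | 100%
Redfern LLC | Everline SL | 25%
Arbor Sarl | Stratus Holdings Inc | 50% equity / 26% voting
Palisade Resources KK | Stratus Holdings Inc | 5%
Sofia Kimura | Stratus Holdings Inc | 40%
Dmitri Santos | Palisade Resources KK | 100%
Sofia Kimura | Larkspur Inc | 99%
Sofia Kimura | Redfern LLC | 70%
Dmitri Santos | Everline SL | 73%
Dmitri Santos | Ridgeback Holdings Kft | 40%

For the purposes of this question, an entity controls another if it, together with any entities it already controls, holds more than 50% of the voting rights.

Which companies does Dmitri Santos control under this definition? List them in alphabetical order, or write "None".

Arbor Sarl, Everline SL, Palisade Resources KK

Dmitri holds 100% of Palisade, so Dmitri controls Palisade.
Dmitri holds 100% of Arbor, so Dmitri controls Arbor.
Dmitri holds 73% of Everline, so Dmitri controls Everline.
No other company's threshold is met.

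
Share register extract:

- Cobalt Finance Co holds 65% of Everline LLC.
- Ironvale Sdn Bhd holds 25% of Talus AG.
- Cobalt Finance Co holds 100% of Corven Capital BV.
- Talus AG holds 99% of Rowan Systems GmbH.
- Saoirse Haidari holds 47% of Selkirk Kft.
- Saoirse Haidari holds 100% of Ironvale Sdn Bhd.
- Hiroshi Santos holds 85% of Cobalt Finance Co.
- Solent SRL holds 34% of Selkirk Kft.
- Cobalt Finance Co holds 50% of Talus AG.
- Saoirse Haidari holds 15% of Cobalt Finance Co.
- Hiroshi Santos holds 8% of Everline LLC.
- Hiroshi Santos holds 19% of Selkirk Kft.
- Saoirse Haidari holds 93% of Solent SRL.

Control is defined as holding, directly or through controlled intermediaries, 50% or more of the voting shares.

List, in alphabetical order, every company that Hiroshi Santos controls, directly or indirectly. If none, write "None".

Cobalt Finance Co, Corven Capital BV, Everline LLC, Rowan Systems GmbH, Talus AG

Hiroshi holds 85% of Cobalt, so Hiroshi controls Cobalt.
Cobalt and Hiroshi together hold 65% + 8% = 73% of Everline, so Hiroshi controls Everline.
Cobalt holds 50% of Talus, so Hiroshi controls Talus.
Cobalt holds 100% of Corven, so Hiroshi controls Corven.
Talus holds 99% of Rowan, so Hiroshi controls Rowan.
No other company's threshold is met.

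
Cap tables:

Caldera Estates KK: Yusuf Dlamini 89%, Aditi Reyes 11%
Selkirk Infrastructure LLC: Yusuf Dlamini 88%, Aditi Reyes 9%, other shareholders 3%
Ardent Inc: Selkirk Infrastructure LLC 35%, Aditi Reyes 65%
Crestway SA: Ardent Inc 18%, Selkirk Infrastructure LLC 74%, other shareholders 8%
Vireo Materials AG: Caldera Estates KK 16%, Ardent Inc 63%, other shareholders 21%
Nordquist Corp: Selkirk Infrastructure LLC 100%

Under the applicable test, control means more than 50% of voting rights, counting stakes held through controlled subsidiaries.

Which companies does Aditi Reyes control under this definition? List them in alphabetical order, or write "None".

Aditi holds 65% of Ardent, so Aditi controls Ardent.
Ardent holds 63% of Vireo, so Aditi controls Vireo.
No other company's threshold is met.

Ardent Inc, Vireo Materials AG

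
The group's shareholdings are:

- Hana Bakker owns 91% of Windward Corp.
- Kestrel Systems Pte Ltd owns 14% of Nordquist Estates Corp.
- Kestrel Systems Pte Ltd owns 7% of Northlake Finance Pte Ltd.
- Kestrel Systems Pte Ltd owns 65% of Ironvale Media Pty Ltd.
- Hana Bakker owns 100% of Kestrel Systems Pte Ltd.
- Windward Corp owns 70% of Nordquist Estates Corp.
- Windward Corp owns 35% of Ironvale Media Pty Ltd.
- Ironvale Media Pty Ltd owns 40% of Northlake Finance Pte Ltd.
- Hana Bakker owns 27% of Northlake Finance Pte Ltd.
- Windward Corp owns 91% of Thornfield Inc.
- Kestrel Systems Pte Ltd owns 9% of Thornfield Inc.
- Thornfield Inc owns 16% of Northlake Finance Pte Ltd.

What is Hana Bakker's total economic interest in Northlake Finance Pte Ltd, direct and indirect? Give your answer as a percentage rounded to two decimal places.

87.43%

Hana reaches Northlake along 6 paths.
Via Kestrel: 100% × 7% = 7%.
Via Kestrel → Ironvale: 100% × 65% × 40% = 26%.
Via Windward → Ironvale: 91% × 35% × 40% = 12.74%.
Direct stake: 27% = 27%.
Via Windward → Thornfield: 91% × 91% × 16% = 13.2496%.
Via Kestrel → Thornfield: 100% × 9% × 16% = 1.44%.
Total: 7% + 26% + 12.74% + 27% + 13.2496% + 1.44% = 87.4296%.
Rounded: 87.43%.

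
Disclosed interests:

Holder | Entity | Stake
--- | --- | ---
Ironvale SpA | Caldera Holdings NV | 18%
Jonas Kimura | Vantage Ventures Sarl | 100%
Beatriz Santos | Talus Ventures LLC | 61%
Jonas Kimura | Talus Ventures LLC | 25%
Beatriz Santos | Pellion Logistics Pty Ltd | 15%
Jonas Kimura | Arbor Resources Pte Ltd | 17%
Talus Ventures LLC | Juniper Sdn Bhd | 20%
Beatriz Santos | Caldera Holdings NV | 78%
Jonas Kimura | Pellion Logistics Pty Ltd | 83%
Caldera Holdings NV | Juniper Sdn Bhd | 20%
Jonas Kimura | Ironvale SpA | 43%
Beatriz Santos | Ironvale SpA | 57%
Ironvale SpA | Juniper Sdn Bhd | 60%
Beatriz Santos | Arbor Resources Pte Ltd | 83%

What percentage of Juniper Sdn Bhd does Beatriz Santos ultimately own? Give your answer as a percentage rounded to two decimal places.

64.05%

Beatriz reaches Juniper along 4 paths.
Via Talus: 61% × 20% = 12.2%.
Via Ironvale → Caldera: 57% × 18% × 20% = 2.052%.
Via Caldera: 78% × 20% = 15.6%.
Via Ironvale: 57% × 60% = 34.2%.
Total: 12.2% + 2.052% + 15.6% + 34.2% = 64.052%.
Rounded: 64.05%.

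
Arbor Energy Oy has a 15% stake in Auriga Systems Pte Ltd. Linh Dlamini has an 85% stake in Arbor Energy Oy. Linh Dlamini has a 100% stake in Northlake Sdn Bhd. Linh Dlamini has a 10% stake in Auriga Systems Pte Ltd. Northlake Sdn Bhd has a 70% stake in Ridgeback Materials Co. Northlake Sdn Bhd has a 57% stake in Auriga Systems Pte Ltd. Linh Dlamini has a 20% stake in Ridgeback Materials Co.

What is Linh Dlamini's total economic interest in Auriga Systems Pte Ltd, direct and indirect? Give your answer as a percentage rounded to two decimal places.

Linh reaches Auriga along 3 paths.
Via Arbor: 85% × 15% = 12.75%.
Via Northlake: 100% × 57% = 57%.
Direct stake: 10% = 10%.
Total: 12.75% + 57% + 10% = 79.75%.

79.75%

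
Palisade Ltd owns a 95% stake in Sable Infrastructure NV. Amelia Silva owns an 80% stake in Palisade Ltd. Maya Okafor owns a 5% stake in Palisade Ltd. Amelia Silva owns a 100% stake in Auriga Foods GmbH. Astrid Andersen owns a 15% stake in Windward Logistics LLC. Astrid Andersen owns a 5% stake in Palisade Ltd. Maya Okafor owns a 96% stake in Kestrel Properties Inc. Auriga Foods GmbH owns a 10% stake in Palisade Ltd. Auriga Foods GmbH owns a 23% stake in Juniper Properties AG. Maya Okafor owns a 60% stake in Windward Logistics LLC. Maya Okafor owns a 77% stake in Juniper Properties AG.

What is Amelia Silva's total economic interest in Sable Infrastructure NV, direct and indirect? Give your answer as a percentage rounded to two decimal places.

85.50%

Amelia reaches Sable along 2 paths.
Via Palisade: 80% × 95% = 76%.
Via Auriga → Palisade: 100% × 10% × 95% = 9.5%.
Total: 76% + 9.5% = 85.5%.
Rounded: 85.50%.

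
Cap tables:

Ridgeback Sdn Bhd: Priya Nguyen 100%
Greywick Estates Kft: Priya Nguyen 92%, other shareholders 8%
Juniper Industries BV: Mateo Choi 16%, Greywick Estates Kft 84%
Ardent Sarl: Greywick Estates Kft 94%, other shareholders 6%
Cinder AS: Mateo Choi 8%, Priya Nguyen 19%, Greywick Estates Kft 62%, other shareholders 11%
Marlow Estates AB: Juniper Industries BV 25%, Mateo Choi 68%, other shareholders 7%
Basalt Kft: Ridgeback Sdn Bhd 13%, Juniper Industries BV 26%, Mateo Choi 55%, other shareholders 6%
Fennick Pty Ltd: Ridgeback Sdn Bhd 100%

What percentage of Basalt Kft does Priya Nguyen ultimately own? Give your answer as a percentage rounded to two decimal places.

Priya reaches Basalt along 2 paths.
Via Ridgeback: 100% × 13% = 13%.
Via Greywick → Juniper: 92% × 84% × 26% = 20.0928%.
Total: 13% + 20.0928% = 33.0928%.
Rounded: 33.09%.

33.09%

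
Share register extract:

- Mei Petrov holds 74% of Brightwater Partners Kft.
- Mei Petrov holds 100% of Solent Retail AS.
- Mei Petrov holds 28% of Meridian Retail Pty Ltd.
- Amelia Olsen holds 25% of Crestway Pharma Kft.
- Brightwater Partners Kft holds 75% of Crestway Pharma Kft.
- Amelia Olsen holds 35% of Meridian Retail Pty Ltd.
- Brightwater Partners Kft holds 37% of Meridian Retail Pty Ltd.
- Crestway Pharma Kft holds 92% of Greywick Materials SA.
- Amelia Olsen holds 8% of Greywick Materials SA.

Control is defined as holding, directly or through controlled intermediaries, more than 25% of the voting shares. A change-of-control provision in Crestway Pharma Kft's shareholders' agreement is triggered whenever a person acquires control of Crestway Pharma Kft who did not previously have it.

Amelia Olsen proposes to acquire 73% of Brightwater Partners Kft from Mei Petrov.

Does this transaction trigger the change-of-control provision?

The purchase adds only to Amelia's holdings (Mei's stake shrinks), so Amelia is the only person who could newly come to control Crestway.
Amelia holds 35% of Meridian, so Amelia controls Meridian.
In Crestway, Amelia's side holds only 25%, not > 25%.
So before the transaction, Amelia does not control Crestway.
After the purchase, Amelia holds 73% of Brightwater directly, and Mei's stake falls to 1%.
Amelia holds 73% of Brightwater, so Amelia controls Brightwater.
Brightwater and Amelia together hold 75% + 25% = 100% of Crestway, so Amelia controls Crestway.
Amelia did not control Crestway before and does after, so the clause is triggered.

Yes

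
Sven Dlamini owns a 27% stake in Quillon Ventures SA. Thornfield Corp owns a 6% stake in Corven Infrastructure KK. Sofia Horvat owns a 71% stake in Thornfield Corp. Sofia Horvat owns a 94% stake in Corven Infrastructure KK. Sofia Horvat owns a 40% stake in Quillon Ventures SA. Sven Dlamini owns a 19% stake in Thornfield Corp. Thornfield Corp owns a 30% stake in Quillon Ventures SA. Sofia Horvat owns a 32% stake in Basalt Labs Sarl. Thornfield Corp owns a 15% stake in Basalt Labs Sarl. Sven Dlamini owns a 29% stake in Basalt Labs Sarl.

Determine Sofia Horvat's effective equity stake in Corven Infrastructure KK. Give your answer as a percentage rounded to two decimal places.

Sofia reaches Corven along 2 paths.
Via Thornfield: 71% × 6% = 4.26%.
Direct stake: 94% = 94%.
Total: 4.26% + 94% = 98.26%.

98.26%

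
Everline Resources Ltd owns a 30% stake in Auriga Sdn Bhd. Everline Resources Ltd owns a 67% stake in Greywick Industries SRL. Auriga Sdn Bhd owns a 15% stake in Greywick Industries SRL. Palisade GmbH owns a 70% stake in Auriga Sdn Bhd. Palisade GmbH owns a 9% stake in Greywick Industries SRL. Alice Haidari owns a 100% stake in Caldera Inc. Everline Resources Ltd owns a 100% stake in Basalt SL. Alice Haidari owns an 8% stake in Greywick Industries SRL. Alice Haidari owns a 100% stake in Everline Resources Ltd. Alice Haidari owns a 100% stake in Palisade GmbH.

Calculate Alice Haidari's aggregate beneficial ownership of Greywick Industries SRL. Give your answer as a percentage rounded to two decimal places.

Alice reaches Greywick along 5 paths.
Via Palisade → Auriga: 100% × 70% × 15% = 10.5%.
Via Everline → Auriga: 100% × 30% × 15% = 4.5%.
Via Everline: 100% × 67% = 67%.
Via Palisade: 100% × 9% = 9%.
Direct stake: 8% = 8%.
Total: 10.5% + 4.5% + 67% + 9% + 8% = 99%.
Rounded: 99.00%.

99.00%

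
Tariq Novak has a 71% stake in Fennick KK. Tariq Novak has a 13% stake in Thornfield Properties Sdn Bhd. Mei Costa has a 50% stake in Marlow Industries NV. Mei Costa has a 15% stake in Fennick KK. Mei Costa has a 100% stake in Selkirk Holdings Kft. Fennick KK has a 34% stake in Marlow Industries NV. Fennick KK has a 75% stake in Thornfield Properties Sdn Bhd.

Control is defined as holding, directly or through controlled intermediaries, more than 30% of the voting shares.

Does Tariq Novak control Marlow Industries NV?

Tariq holds 71% of Fennick, so Tariq controls Fennick.
Fennick holds 34% of Marlow, so Tariq controls Marlow.

Yes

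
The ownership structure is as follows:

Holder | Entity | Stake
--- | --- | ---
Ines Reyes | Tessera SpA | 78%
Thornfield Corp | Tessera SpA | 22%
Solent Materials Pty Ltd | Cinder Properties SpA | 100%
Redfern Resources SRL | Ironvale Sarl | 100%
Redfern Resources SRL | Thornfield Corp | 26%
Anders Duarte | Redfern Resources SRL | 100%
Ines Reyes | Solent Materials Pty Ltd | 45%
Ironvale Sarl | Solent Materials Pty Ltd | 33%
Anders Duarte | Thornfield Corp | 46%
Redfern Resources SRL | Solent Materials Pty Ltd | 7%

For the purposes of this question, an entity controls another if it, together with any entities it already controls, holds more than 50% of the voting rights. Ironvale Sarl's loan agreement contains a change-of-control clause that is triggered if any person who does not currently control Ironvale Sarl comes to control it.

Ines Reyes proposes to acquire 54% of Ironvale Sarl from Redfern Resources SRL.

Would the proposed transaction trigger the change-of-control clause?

The purchase adds only to Ines's holdings (Redfern's stake shrinks), so Ines is the only person who could newly come to control Ironvale.
Ines holds 78% of Tessera, so Ines controls Tessera.
Neither Ines nor any entity Ines controls holds any voting interest in Ironvale.
So before the transaction, Ines does not control Ironvale.
After the purchase, Ines holds 54% of Ironvale directly, and Redfern's stake falls to 46%.
Ines holds 54% of Ironvale, so Ines controls Ironvale.
Ines did not control Ironvale before and does after, so the clause is triggered.

Yes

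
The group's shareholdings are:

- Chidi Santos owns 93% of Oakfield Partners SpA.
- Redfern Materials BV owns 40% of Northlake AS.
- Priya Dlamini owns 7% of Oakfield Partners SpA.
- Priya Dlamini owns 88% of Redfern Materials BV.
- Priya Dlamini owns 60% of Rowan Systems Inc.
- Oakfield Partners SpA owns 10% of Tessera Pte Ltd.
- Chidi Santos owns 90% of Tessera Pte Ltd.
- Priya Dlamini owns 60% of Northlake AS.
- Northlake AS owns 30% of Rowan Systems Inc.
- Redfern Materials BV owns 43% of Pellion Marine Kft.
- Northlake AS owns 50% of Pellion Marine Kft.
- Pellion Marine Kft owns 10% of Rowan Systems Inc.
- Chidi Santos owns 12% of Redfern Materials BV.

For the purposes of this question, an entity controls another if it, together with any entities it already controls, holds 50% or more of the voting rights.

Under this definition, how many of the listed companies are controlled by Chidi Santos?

Chidi holds 93% of Oakfield, so Chidi controls Oakfield.
Oakfield and Chidi together hold 10% + 90% = 100% of Tessera, so Chidi controls Tessera.
No other company's threshold is met.
Chidi controls 2 companies.

2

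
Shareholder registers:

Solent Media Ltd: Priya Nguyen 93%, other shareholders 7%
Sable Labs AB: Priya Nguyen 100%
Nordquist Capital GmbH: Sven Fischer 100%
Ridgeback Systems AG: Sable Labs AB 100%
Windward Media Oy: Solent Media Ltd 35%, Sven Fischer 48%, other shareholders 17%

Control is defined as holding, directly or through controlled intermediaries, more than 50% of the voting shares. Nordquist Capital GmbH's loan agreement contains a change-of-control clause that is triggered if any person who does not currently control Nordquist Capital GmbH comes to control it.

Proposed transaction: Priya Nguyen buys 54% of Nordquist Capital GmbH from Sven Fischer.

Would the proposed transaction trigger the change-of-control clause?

The purchase adds only to Priya's holdings (Sven's stake shrinks), so Priya is the only person who could newly come to control Nordquist.
Priya holds 93% of Solent, so Priya controls Solent.
Priya holds 100% of Sable, so Priya controls Sable.
Sable holds 100% of Ridgeback, so Priya controls Ridgeback.
Neither Priya nor any entity Priya controls holds any voting interest in Nordquist.
So before the transaction, Priya does not control Nordquist.
After the purchase, Priya holds 54% of Nordquist directly, and Sven's stake falls to 46%.
Priya holds 54% of Nordquist, so Priya controls Nordquist.
Priya did not control Nordquist before and does after, so the clause is triggered.

Yes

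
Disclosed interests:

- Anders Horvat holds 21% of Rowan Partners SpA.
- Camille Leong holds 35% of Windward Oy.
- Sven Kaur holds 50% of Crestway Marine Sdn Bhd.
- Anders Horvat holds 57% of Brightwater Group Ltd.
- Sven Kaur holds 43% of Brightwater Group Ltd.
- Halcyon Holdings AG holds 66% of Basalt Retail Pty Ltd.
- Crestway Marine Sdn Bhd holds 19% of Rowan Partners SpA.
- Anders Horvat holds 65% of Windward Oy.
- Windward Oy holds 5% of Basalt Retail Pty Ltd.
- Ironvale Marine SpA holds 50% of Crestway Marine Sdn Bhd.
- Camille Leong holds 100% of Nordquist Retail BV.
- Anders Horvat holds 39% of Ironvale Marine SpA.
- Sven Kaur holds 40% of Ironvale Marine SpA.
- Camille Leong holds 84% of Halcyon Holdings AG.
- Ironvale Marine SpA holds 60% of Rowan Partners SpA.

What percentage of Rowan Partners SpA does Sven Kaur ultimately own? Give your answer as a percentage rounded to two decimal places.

Sven reaches Rowan along 3 paths.
Via Crestway: 50% × 19% = 9.5%.
Via Ironvale → Crestway: 40% × 50% × 19% = 3.8%.
Via Ironvale: 40% × 60% = 24%.
Total: 9.5% + 3.8% + 24% = 37.3%.
Rounded: 37.30%.

37.30%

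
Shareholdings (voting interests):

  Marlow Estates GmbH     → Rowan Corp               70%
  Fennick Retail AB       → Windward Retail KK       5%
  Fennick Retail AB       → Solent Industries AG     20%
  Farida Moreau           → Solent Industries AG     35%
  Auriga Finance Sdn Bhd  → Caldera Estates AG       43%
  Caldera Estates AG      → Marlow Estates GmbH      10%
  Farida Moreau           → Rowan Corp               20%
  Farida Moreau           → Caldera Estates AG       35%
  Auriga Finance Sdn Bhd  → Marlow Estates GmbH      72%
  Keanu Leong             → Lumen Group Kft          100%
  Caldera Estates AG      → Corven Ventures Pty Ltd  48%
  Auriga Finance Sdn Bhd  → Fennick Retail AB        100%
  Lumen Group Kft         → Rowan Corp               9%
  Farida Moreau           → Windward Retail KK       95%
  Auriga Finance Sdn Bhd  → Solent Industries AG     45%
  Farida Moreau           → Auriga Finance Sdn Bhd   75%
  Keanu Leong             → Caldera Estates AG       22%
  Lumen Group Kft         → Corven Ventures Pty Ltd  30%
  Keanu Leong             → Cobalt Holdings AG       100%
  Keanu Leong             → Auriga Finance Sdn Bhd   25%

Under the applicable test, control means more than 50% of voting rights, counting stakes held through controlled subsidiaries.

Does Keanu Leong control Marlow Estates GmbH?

Keanu holds 100% of Lumen, so Keanu controls Lumen.
Keanu holds 100% of Cobalt, so Keanu controls Cobalt.
Neither Keanu nor any entity Keanu controls holds any voting interest in Marlow.
So Keanu does not control Marlow.

No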